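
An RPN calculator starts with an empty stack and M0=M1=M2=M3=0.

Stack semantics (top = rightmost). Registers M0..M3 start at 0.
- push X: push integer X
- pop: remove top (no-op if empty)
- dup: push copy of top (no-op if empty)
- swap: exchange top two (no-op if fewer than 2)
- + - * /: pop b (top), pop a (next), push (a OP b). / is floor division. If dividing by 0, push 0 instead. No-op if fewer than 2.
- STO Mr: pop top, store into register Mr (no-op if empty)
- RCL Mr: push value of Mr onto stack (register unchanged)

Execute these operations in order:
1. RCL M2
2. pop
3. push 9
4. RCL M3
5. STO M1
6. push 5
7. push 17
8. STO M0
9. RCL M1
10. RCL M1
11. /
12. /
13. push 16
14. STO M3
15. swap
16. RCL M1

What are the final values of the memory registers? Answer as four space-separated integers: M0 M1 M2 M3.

Answer: 17 0 0 16

Derivation:
After op 1 (RCL M2): stack=[0] mem=[0,0,0,0]
After op 2 (pop): stack=[empty] mem=[0,0,0,0]
After op 3 (push 9): stack=[9] mem=[0,0,0,0]
After op 4 (RCL M3): stack=[9,0] mem=[0,0,0,0]
After op 5 (STO M1): stack=[9] mem=[0,0,0,0]
After op 6 (push 5): stack=[9,5] mem=[0,0,0,0]
After op 7 (push 17): stack=[9,5,17] mem=[0,0,0,0]
After op 8 (STO M0): stack=[9,5] mem=[17,0,0,0]
After op 9 (RCL M1): stack=[9,5,0] mem=[17,0,0,0]
After op 10 (RCL M1): stack=[9,5,0,0] mem=[17,0,0,0]
After op 11 (/): stack=[9,5,0] mem=[17,0,0,0]
After op 12 (/): stack=[9,0] mem=[17,0,0,0]
After op 13 (push 16): stack=[9,0,16] mem=[17,0,0,0]
After op 14 (STO M3): stack=[9,0] mem=[17,0,0,16]
After op 15 (swap): stack=[0,9] mem=[17,0,0,16]
After op 16 (RCL M1): stack=[0,9,0] mem=[17,0,0,16]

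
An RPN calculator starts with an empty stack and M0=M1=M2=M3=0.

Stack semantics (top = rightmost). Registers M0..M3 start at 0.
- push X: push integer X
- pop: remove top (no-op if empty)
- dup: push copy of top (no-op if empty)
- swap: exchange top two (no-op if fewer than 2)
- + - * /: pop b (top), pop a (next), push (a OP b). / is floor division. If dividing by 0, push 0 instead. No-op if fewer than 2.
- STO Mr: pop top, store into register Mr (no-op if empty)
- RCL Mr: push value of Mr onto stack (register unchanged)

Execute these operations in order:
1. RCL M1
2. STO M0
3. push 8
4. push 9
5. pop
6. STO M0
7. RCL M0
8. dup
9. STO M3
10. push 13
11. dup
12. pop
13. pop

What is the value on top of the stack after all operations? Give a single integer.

After op 1 (RCL M1): stack=[0] mem=[0,0,0,0]
After op 2 (STO M0): stack=[empty] mem=[0,0,0,0]
After op 3 (push 8): stack=[8] mem=[0,0,0,0]
After op 4 (push 9): stack=[8,9] mem=[0,0,0,0]
After op 5 (pop): stack=[8] mem=[0,0,0,0]
After op 6 (STO M0): stack=[empty] mem=[8,0,0,0]
After op 7 (RCL M0): stack=[8] mem=[8,0,0,0]
After op 8 (dup): stack=[8,8] mem=[8,0,0,0]
After op 9 (STO M3): stack=[8] mem=[8,0,0,8]
After op 10 (push 13): stack=[8,13] mem=[8,0,0,8]
After op 11 (dup): stack=[8,13,13] mem=[8,0,0,8]
After op 12 (pop): stack=[8,13] mem=[8,0,0,8]
After op 13 (pop): stack=[8] mem=[8,0,0,8]

Answer: 8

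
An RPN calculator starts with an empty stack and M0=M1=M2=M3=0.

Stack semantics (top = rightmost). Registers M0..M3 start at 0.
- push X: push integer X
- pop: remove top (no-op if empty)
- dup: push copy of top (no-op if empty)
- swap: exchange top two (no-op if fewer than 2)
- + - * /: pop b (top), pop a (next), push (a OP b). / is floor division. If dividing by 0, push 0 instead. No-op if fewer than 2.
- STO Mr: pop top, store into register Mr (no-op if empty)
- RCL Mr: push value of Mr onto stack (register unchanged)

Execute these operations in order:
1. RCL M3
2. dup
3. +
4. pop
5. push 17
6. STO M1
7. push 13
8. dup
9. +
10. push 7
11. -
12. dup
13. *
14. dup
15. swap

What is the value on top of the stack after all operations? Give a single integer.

After op 1 (RCL M3): stack=[0] mem=[0,0,0,0]
After op 2 (dup): stack=[0,0] mem=[0,0,0,0]
After op 3 (+): stack=[0] mem=[0,0,0,0]
After op 4 (pop): stack=[empty] mem=[0,0,0,0]
After op 5 (push 17): stack=[17] mem=[0,0,0,0]
After op 6 (STO M1): stack=[empty] mem=[0,17,0,0]
After op 7 (push 13): stack=[13] mem=[0,17,0,0]
After op 8 (dup): stack=[13,13] mem=[0,17,0,0]
After op 9 (+): stack=[26] mem=[0,17,0,0]
After op 10 (push 7): stack=[26,7] mem=[0,17,0,0]
After op 11 (-): stack=[19] mem=[0,17,0,0]
After op 12 (dup): stack=[19,19] mem=[0,17,0,0]
After op 13 (*): stack=[361] mem=[0,17,0,0]
After op 14 (dup): stack=[361,361] mem=[0,17,0,0]
After op 15 (swap): stack=[361,361] mem=[0,17,0,0]

Answer: 361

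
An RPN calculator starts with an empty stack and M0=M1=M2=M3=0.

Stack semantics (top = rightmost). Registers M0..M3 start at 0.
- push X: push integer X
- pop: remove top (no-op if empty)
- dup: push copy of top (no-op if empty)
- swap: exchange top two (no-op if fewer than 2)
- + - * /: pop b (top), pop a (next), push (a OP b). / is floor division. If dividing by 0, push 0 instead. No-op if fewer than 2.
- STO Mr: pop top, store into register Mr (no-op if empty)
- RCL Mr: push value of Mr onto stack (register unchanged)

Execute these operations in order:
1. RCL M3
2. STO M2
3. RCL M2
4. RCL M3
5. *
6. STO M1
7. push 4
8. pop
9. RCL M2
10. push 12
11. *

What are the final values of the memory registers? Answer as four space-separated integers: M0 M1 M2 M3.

Answer: 0 0 0 0

Derivation:
After op 1 (RCL M3): stack=[0] mem=[0,0,0,0]
After op 2 (STO M2): stack=[empty] mem=[0,0,0,0]
After op 3 (RCL M2): stack=[0] mem=[0,0,0,0]
After op 4 (RCL M3): stack=[0,0] mem=[0,0,0,0]
After op 5 (*): stack=[0] mem=[0,0,0,0]
After op 6 (STO M1): stack=[empty] mem=[0,0,0,0]
After op 7 (push 4): stack=[4] mem=[0,0,0,0]
After op 8 (pop): stack=[empty] mem=[0,0,0,0]
After op 9 (RCL M2): stack=[0] mem=[0,0,0,0]
After op 10 (push 12): stack=[0,12] mem=[0,0,0,0]
After op 11 (*): stack=[0] mem=[0,0,0,0]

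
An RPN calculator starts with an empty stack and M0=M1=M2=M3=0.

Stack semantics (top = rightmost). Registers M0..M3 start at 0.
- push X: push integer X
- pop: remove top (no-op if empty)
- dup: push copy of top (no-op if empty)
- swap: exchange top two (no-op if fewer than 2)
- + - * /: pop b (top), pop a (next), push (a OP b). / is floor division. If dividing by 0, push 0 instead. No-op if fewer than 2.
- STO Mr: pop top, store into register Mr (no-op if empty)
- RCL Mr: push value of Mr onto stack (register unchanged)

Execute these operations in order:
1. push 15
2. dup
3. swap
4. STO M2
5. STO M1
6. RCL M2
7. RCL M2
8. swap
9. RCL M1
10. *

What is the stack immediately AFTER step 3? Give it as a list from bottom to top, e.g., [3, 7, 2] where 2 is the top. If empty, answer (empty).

After op 1 (push 15): stack=[15] mem=[0,0,0,0]
After op 2 (dup): stack=[15,15] mem=[0,0,0,0]
After op 3 (swap): stack=[15,15] mem=[0,0,0,0]

[15, 15]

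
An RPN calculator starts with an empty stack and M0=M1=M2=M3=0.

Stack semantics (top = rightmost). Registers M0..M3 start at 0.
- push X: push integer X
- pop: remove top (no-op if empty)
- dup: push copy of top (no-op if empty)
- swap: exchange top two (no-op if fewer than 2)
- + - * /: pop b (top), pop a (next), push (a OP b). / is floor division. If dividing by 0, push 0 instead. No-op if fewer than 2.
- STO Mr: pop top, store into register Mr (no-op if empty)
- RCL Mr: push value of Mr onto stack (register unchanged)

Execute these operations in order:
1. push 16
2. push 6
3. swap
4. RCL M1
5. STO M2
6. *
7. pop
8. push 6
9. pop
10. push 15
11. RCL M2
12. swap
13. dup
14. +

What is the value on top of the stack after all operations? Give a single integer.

After op 1 (push 16): stack=[16] mem=[0,0,0,0]
After op 2 (push 6): stack=[16,6] mem=[0,0,0,0]
After op 3 (swap): stack=[6,16] mem=[0,0,0,0]
After op 4 (RCL M1): stack=[6,16,0] mem=[0,0,0,0]
After op 5 (STO M2): stack=[6,16] mem=[0,0,0,0]
After op 6 (*): stack=[96] mem=[0,0,0,0]
After op 7 (pop): stack=[empty] mem=[0,0,0,0]
After op 8 (push 6): stack=[6] mem=[0,0,0,0]
After op 9 (pop): stack=[empty] mem=[0,0,0,0]
After op 10 (push 15): stack=[15] mem=[0,0,0,0]
After op 11 (RCL M2): stack=[15,0] mem=[0,0,0,0]
After op 12 (swap): stack=[0,15] mem=[0,0,0,0]
After op 13 (dup): stack=[0,15,15] mem=[0,0,0,0]
After op 14 (+): stack=[0,30] mem=[0,0,0,0]

Answer: 30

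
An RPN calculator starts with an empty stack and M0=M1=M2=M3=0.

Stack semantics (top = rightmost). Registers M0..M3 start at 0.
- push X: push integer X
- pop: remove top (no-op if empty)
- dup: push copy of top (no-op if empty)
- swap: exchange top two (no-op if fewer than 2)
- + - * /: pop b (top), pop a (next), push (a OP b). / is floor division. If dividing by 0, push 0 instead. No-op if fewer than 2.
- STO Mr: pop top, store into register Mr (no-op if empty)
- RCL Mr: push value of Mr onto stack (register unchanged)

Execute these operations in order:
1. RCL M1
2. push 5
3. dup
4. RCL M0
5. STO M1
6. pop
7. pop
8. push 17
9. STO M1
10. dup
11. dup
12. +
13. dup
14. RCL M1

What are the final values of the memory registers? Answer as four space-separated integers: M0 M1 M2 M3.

After op 1 (RCL M1): stack=[0] mem=[0,0,0,0]
After op 2 (push 5): stack=[0,5] mem=[0,0,0,0]
After op 3 (dup): stack=[0,5,5] mem=[0,0,0,0]
After op 4 (RCL M0): stack=[0,5,5,0] mem=[0,0,0,0]
After op 5 (STO M1): stack=[0,5,5] mem=[0,0,0,0]
After op 6 (pop): stack=[0,5] mem=[0,0,0,0]
After op 7 (pop): stack=[0] mem=[0,0,0,0]
After op 8 (push 17): stack=[0,17] mem=[0,0,0,0]
After op 9 (STO M1): stack=[0] mem=[0,17,0,0]
After op 10 (dup): stack=[0,0] mem=[0,17,0,0]
After op 11 (dup): stack=[0,0,0] mem=[0,17,0,0]
After op 12 (+): stack=[0,0] mem=[0,17,0,0]
After op 13 (dup): stack=[0,0,0] mem=[0,17,0,0]
After op 14 (RCL M1): stack=[0,0,0,17] mem=[0,17,0,0]

Answer: 0 17 0 0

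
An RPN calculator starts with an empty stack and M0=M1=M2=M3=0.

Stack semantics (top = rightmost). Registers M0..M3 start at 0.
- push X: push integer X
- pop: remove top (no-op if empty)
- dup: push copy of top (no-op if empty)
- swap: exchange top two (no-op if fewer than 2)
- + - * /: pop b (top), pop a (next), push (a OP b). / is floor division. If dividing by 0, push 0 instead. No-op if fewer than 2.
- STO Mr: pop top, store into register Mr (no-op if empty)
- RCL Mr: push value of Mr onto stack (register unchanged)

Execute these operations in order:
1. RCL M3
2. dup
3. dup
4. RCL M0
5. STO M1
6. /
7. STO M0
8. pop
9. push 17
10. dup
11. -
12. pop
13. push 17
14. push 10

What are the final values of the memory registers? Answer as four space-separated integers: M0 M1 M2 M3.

After op 1 (RCL M3): stack=[0] mem=[0,0,0,0]
After op 2 (dup): stack=[0,0] mem=[0,0,0,0]
After op 3 (dup): stack=[0,0,0] mem=[0,0,0,0]
After op 4 (RCL M0): stack=[0,0,0,0] mem=[0,0,0,0]
After op 5 (STO M1): stack=[0,0,0] mem=[0,0,0,0]
After op 6 (/): stack=[0,0] mem=[0,0,0,0]
After op 7 (STO M0): stack=[0] mem=[0,0,0,0]
After op 8 (pop): stack=[empty] mem=[0,0,0,0]
After op 9 (push 17): stack=[17] mem=[0,0,0,0]
After op 10 (dup): stack=[17,17] mem=[0,0,0,0]
After op 11 (-): stack=[0] mem=[0,0,0,0]
After op 12 (pop): stack=[empty] mem=[0,0,0,0]
After op 13 (push 17): stack=[17] mem=[0,0,0,0]
After op 14 (push 10): stack=[17,10] mem=[0,0,0,0]

Answer: 0 0 0 0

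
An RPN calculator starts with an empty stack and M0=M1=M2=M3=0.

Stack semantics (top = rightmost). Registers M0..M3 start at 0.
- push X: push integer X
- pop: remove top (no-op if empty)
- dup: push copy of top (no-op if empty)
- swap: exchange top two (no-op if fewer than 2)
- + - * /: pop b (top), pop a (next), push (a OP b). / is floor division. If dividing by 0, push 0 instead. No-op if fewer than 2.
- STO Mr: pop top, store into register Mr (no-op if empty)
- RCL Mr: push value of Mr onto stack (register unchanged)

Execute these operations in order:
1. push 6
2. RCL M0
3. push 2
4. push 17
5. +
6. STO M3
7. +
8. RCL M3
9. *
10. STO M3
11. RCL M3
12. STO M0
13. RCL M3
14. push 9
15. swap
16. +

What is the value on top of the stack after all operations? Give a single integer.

After op 1 (push 6): stack=[6] mem=[0,0,0,0]
After op 2 (RCL M0): stack=[6,0] mem=[0,0,0,0]
After op 3 (push 2): stack=[6,0,2] mem=[0,0,0,0]
After op 4 (push 17): stack=[6,0,2,17] mem=[0,0,0,0]
After op 5 (+): stack=[6,0,19] mem=[0,0,0,0]
After op 6 (STO M3): stack=[6,0] mem=[0,0,0,19]
After op 7 (+): stack=[6] mem=[0,0,0,19]
After op 8 (RCL M3): stack=[6,19] mem=[0,0,0,19]
After op 9 (*): stack=[114] mem=[0,0,0,19]
After op 10 (STO M3): stack=[empty] mem=[0,0,0,114]
After op 11 (RCL M3): stack=[114] mem=[0,0,0,114]
After op 12 (STO M0): stack=[empty] mem=[114,0,0,114]
After op 13 (RCL M3): stack=[114] mem=[114,0,0,114]
After op 14 (push 9): stack=[114,9] mem=[114,0,0,114]
After op 15 (swap): stack=[9,114] mem=[114,0,0,114]
After op 16 (+): stack=[123] mem=[114,0,0,114]

Answer: 123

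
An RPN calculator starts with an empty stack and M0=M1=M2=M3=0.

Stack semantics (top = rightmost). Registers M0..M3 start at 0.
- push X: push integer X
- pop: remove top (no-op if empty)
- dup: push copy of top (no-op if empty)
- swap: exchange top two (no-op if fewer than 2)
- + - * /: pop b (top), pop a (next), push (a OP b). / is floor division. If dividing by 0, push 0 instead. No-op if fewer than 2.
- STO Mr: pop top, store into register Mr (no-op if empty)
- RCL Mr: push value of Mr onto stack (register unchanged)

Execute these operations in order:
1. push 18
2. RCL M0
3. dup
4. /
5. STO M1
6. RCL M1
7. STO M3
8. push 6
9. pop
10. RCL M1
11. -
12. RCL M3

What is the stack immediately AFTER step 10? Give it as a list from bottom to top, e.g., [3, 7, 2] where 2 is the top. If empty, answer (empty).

After op 1 (push 18): stack=[18] mem=[0,0,0,0]
After op 2 (RCL M0): stack=[18,0] mem=[0,0,0,0]
After op 3 (dup): stack=[18,0,0] mem=[0,0,0,0]
After op 4 (/): stack=[18,0] mem=[0,0,0,0]
After op 5 (STO M1): stack=[18] mem=[0,0,0,0]
After op 6 (RCL M1): stack=[18,0] mem=[0,0,0,0]
After op 7 (STO M3): stack=[18] mem=[0,0,0,0]
After op 8 (push 6): stack=[18,6] mem=[0,0,0,0]
After op 9 (pop): stack=[18] mem=[0,0,0,0]
After op 10 (RCL M1): stack=[18,0] mem=[0,0,0,0]

[18, 0]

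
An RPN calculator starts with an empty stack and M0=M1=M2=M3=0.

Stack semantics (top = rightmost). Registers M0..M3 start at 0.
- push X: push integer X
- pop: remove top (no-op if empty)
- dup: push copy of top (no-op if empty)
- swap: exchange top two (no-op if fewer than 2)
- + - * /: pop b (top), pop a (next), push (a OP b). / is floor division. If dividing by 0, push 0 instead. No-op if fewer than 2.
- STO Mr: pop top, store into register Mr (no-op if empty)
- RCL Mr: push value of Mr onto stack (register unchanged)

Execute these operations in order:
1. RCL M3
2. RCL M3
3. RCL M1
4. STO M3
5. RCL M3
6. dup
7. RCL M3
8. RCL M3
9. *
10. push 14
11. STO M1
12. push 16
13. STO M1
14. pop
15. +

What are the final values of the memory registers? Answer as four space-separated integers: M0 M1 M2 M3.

Answer: 0 16 0 0

Derivation:
After op 1 (RCL M3): stack=[0] mem=[0,0,0,0]
After op 2 (RCL M3): stack=[0,0] mem=[0,0,0,0]
After op 3 (RCL M1): stack=[0,0,0] mem=[0,0,0,0]
After op 4 (STO M3): stack=[0,0] mem=[0,0,0,0]
After op 5 (RCL M3): stack=[0,0,0] mem=[0,0,0,0]
After op 6 (dup): stack=[0,0,0,0] mem=[0,0,0,0]
After op 7 (RCL M3): stack=[0,0,0,0,0] mem=[0,0,0,0]
After op 8 (RCL M3): stack=[0,0,0,0,0,0] mem=[0,0,0,0]
After op 9 (*): stack=[0,0,0,0,0] mem=[0,0,0,0]
After op 10 (push 14): stack=[0,0,0,0,0,14] mem=[0,0,0,0]
After op 11 (STO M1): stack=[0,0,0,0,0] mem=[0,14,0,0]
After op 12 (push 16): stack=[0,0,0,0,0,16] mem=[0,14,0,0]
After op 13 (STO M1): stack=[0,0,0,0,0] mem=[0,16,0,0]
After op 14 (pop): stack=[0,0,0,0] mem=[0,16,0,0]
After op 15 (+): stack=[0,0,0] mem=[0,16,0,0]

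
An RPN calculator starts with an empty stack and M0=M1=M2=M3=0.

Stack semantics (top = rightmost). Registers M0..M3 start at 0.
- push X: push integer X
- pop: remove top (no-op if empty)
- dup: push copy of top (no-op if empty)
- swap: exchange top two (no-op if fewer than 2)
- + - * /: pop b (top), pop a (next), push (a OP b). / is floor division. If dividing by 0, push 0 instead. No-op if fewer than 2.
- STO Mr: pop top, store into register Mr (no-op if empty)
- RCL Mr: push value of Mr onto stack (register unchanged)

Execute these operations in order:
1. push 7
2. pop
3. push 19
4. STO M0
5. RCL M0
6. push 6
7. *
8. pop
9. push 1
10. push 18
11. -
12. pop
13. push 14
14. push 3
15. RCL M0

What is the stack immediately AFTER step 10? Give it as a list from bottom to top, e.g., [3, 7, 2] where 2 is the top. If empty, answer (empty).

After op 1 (push 7): stack=[7] mem=[0,0,0,0]
After op 2 (pop): stack=[empty] mem=[0,0,0,0]
After op 3 (push 19): stack=[19] mem=[0,0,0,0]
After op 4 (STO M0): stack=[empty] mem=[19,0,0,0]
After op 5 (RCL M0): stack=[19] mem=[19,0,0,0]
After op 6 (push 6): stack=[19,6] mem=[19,0,0,0]
After op 7 (*): stack=[114] mem=[19,0,0,0]
After op 8 (pop): stack=[empty] mem=[19,0,0,0]
After op 9 (push 1): stack=[1] mem=[19,0,0,0]
After op 10 (push 18): stack=[1,18] mem=[19,0,0,0]

[1, 18]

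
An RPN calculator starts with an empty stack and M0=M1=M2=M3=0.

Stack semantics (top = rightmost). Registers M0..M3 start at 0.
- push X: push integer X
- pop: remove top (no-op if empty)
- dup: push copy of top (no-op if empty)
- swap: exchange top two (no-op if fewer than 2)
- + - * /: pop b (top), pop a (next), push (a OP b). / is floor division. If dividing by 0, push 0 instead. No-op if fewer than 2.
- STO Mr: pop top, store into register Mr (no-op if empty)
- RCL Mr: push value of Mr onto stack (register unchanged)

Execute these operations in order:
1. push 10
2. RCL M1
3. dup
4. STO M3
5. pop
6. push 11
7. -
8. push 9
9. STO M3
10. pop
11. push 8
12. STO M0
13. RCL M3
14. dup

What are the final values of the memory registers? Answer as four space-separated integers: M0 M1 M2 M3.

Answer: 8 0 0 9

Derivation:
After op 1 (push 10): stack=[10] mem=[0,0,0,0]
After op 2 (RCL M1): stack=[10,0] mem=[0,0,0,0]
After op 3 (dup): stack=[10,0,0] mem=[0,0,0,0]
After op 4 (STO M3): stack=[10,0] mem=[0,0,0,0]
After op 5 (pop): stack=[10] mem=[0,0,0,0]
After op 6 (push 11): stack=[10,11] mem=[0,0,0,0]
After op 7 (-): stack=[-1] mem=[0,0,0,0]
After op 8 (push 9): stack=[-1,9] mem=[0,0,0,0]
After op 9 (STO M3): stack=[-1] mem=[0,0,0,9]
After op 10 (pop): stack=[empty] mem=[0,0,0,9]
After op 11 (push 8): stack=[8] mem=[0,0,0,9]
After op 12 (STO M0): stack=[empty] mem=[8,0,0,9]
After op 13 (RCL M3): stack=[9] mem=[8,0,0,9]
After op 14 (dup): stack=[9,9] mem=[8,0,0,9]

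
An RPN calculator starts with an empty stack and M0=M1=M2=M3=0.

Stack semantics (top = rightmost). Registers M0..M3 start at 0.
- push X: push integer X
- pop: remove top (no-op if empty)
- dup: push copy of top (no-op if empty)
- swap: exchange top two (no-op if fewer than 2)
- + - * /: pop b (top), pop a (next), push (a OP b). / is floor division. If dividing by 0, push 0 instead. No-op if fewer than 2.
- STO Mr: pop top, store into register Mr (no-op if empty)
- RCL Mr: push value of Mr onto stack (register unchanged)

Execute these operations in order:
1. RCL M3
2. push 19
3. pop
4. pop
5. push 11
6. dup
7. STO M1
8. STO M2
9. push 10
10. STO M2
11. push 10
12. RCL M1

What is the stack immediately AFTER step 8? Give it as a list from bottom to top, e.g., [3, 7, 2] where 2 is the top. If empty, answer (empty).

After op 1 (RCL M3): stack=[0] mem=[0,0,0,0]
After op 2 (push 19): stack=[0,19] mem=[0,0,0,0]
After op 3 (pop): stack=[0] mem=[0,0,0,0]
After op 4 (pop): stack=[empty] mem=[0,0,0,0]
After op 5 (push 11): stack=[11] mem=[0,0,0,0]
After op 6 (dup): stack=[11,11] mem=[0,0,0,0]
After op 7 (STO M1): stack=[11] mem=[0,11,0,0]
After op 8 (STO M2): stack=[empty] mem=[0,11,11,0]

(empty)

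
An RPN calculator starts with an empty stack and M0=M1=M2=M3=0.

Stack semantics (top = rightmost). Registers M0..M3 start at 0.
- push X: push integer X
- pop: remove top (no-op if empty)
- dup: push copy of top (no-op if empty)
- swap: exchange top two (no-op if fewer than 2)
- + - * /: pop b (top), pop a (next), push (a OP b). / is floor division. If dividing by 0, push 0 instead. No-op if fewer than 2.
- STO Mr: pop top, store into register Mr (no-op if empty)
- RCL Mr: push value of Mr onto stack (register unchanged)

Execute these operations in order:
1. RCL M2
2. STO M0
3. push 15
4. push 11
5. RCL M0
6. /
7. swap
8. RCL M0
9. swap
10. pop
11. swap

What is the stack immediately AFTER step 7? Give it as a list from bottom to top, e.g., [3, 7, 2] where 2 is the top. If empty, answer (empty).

After op 1 (RCL M2): stack=[0] mem=[0,0,0,0]
After op 2 (STO M0): stack=[empty] mem=[0,0,0,0]
After op 3 (push 15): stack=[15] mem=[0,0,0,0]
After op 4 (push 11): stack=[15,11] mem=[0,0,0,0]
After op 5 (RCL M0): stack=[15,11,0] mem=[0,0,0,0]
After op 6 (/): stack=[15,0] mem=[0,0,0,0]
After op 7 (swap): stack=[0,15] mem=[0,0,0,0]

[0, 15]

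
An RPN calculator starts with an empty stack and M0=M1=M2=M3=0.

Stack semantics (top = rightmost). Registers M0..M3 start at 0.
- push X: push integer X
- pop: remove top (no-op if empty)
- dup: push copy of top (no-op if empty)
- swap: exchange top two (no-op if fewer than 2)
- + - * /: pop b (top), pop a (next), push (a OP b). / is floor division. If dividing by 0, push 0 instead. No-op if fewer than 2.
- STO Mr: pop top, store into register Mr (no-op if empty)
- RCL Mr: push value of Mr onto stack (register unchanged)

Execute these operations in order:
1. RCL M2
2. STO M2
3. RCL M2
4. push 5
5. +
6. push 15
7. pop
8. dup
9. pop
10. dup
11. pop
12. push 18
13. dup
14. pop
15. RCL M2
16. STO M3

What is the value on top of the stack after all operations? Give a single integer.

Answer: 18

Derivation:
After op 1 (RCL M2): stack=[0] mem=[0,0,0,0]
After op 2 (STO M2): stack=[empty] mem=[0,0,0,0]
After op 3 (RCL M2): stack=[0] mem=[0,0,0,0]
After op 4 (push 5): stack=[0,5] mem=[0,0,0,0]
After op 5 (+): stack=[5] mem=[0,0,0,0]
After op 6 (push 15): stack=[5,15] mem=[0,0,0,0]
After op 7 (pop): stack=[5] mem=[0,0,0,0]
After op 8 (dup): stack=[5,5] mem=[0,0,0,0]
After op 9 (pop): stack=[5] mem=[0,0,0,0]
After op 10 (dup): stack=[5,5] mem=[0,0,0,0]
After op 11 (pop): stack=[5] mem=[0,0,0,0]
After op 12 (push 18): stack=[5,18] mem=[0,0,0,0]
After op 13 (dup): stack=[5,18,18] mem=[0,0,0,0]
After op 14 (pop): stack=[5,18] mem=[0,0,0,0]
After op 15 (RCL M2): stack=[5,18,0] mem=[0,0,0,0]
After op 16 (STO M3): stack=[5,18] mem=[0,0,0,0]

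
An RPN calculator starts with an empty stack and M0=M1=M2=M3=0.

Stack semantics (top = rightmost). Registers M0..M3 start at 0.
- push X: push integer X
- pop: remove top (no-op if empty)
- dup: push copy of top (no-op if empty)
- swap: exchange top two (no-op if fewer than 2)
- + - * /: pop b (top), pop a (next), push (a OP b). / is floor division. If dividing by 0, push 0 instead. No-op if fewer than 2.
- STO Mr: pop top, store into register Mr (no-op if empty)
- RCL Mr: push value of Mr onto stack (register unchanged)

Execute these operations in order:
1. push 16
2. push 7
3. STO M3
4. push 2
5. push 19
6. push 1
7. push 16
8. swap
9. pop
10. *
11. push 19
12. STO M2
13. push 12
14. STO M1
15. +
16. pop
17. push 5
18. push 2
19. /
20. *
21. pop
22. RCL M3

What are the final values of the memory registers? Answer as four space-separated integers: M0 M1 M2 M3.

After op 1 (push 16): stack=[16] mem=[0,0,0,0]
After op 2 (push 7): stack=[16,7] mem=[0,0,0,0]
After op 3 (STO M3): stack=[16] mem=[0,0,0,7]
After op 4 (push 2): stack=[16,2] mem=[0,0,0,7]
After op 5 (push 19): stack=[16,2,19] mem=[0,0,0,7]
After op 6 (push 1): stack=[16,2,19,1] mem=[0,0,0,7]
After op 7 (push 16): stack=[16,2,19,1,16] mem=[0,0,0,7]
After op 8 (swap): stack=[16,2,19,16,1] mem=[0,0,0,7]
After op 9 (pop): stack=[16,2,19,16] mem=[0,0,0,7]
After op 10 (*): stack=[16,2,304] mem=[0,0,0,7]
After op 11 (push 19): stack=[16,2,304,19] mem=[0,0,0,7]
After op 12 (STO M2): stack=[16,2,304] mem=[0,0,19,7]
After op 13 (push 12): stack=[16,2,304,12] mem=[0,0,19,7]
After op 14 (STO M1): stack=[16,2,304] mem=[0,12,19,7]
After op 15 (+): stack=[16,306] mem=[0,12,19,7]
After op 16 (pop): stack=[16] mem=[0,12,19,7]
After op 17 (push 5): stack=[16,5] mem=[0,12,19,7]
After op 18 (push 2): stack=[16,5,2] mem=[0,12,19,7]
After op 19 (/): stack=[16,2] mem=[0,12,19,7]
After op 20 (*): stack=[32] mem=[0,12,19,7]
After op 21 (pop): stack=[empty] mem=[0,12,19,7]
After op 22 (RCL M3): stack=[7] mem=[0,12,19,7]

Answer: 0 12 19 7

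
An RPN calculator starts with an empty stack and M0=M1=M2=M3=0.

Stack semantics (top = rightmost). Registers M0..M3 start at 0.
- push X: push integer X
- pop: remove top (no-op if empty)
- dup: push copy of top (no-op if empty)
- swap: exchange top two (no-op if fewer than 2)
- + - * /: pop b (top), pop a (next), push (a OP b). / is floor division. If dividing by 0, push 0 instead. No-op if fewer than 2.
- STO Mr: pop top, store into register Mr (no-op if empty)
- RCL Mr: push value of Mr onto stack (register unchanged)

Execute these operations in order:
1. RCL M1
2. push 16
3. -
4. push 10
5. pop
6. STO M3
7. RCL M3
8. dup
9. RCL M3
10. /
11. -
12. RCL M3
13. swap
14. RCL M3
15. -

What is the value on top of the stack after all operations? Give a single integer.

After op 1 (RCL M1): stack=[0] mem=[0,0,0,0]
After op 2 (push 16): stack=[0,16] mem=[0,0,0,0]
After op 3 (-): stack=[-16] mem=[0,0,0,0]
After op 4 (push 10): stack=[-16,10] mem=[0,0,0,0]
After op 5 (pop): stack=[-16] mem=[0,0,0,0]
After op 6 (STO M3): stack=[empty] mem=[0,0,0,-16]
After op 7 (RCL M3): stack=[-16] mem=[0,0,0,-16]
After op 8 (dup): stack=[-16,-16] mem=[0,0,0,-16]
After op 9 (RCL M3): stack=[-16,-16,-16] mem=[0,0,0,-16]
After op 10 (/): stack=[-16,1] mem=[0,0,0,-16]
After op 11 (-): stack=[-17] mem=[0,0,0,-16]
After op 12 (RCL M3): stack=[-17,-16] mem=[0,0,0,-16]
After op 13 (swap): stack=[-16,-17] mem=[0,0,0,-16]
After op 14 (RCL M3): stack=[-16,-17,-16] mem=[0,0,0,-16]
After op 15 (-): stack=[-16,-1] mem=[0,0,0,-16]

Answer: -1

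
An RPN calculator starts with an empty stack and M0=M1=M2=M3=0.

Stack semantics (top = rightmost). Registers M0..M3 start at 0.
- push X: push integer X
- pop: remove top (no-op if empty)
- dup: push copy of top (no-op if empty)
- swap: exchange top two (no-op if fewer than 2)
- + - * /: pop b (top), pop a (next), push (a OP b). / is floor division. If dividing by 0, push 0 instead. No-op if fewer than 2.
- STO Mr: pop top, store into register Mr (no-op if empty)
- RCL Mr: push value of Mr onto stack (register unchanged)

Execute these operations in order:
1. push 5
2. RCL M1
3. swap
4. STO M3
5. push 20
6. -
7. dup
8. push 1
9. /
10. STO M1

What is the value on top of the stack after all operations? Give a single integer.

Answer: -20

Derivation:
After op 1 (push 5): stack=[5] mem=[0,0,0,0]
After op 2 (RCL M1): stack=[5,0] mem=[0,0,0,0]
After op 3 (swap): stack=[0,5] mem=[0,0,0,0]
After op 4 (STO M3): stack=[0] mem=[0,0,0,5]
After op 5 (push 20): stack=[0,20] mem=[0,0,0,5]
After op 6 (-): stack=[-20] mem=[0,0,0,5]
After op 7 (dup): stack=[-20,-20] mem=[0,0,0,5]
After op 8 (push 1): stack=[-20,-20,1] mem=[0,0,0,5]
After op 9 (/): stack=[-20,-20] mem=[0,0,0,5]
After op 10 (STO M1): stack=[-20] mem=[0,-20,0,5]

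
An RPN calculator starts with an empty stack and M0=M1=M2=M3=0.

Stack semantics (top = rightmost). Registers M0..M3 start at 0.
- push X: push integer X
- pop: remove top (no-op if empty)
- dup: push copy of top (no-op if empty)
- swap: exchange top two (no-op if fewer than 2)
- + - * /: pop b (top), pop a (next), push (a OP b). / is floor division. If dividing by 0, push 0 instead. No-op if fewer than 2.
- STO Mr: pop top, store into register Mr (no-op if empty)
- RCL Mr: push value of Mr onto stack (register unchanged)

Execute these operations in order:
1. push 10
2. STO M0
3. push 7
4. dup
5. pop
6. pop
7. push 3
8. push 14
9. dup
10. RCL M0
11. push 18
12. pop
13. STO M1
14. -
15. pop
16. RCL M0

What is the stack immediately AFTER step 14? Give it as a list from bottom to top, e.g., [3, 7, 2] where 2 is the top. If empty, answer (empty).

After op 1 (push 10): stack=[10] mem=[0,0,0,0]
After op 2 (STO M0): stack=[empty] mem=[10,0,0,0]
After op 3 (push 7): stack=[7] mem=[10,0,0,0]
After op 4 (dup): stack=[7,7] mem=[10,0,0,0]
After op 5 (pop): stack=[7] mem=[10,0,0,0]
After op 6 (pop): stack=[empty] mem=[10,0,0,0]
After op 7 (push 3): stack=[3] mem=[10,0,0,0]
After op 8 (push 14): stack=[3,14] mem=[10,0,0,0]
After op 9 (dup): stack=[3,14,14] mem=[10,0,0,0]
After op 10 (RCL M0): stack=[3,14,14,10] mem=[10,0,0,0]
After op 11 (push 18): stack=[3,14,14,10,18] mem=[10,0,0,0]
After op 12 (pop): stack=[3,14,14,10] mem=[10,0,0,0]
After op 13 (STO M1): stack=[3,14,14] mem=[10,10,0,0]
After op 14 (-): stack=[3,0] mem=[10,10,0,0]

[3, 0]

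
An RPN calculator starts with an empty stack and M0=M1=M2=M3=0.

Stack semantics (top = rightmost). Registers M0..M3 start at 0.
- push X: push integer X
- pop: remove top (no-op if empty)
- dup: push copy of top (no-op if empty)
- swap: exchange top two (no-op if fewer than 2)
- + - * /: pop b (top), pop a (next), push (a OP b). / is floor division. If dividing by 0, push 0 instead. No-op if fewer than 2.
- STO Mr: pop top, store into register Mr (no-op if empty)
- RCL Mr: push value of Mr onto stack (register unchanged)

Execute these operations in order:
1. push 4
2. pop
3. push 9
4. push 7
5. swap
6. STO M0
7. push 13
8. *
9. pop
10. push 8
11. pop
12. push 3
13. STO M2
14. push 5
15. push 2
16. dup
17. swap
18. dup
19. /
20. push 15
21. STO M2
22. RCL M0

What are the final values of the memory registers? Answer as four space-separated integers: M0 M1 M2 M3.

After op 1 (push 4): stack=[4] mem=[0,0,0,0]
After op 2 (pop): stack=[empty] mem=[0,0,0,0]
After op 3 (push 9): stack=[9] mem=[0,0,0,0]
After op 4 (push 7): stack=[9,7] mem=[0,0,0,0]
After op 5 (swap): stack=[7,9] mem=[0,0,0,0]
After op 6 (STO M0): stack=[7] mem=[9,0,0,0]
After op 7 (push 13): stack=[7,13] mem=[9,0,0,0]
After op 8 (*): stack=[91] mem=[9,0,0,0]
After op 9 (pop): stack=[empty] mem=[9,0,0,0]
After op 10 (push 8): stack=[8] mem=[9,0,0,0]
After op 11 (pop): stack=[empty] mem=[9,0,0,0]
After op 12 (push 3): stack=[3] mem=[9,0,0,0]
After op 13 (STO M2): stack=[empty] mem=[9,0,3,0]
After op 14 (push 5): stack=[5] mem=[9,0,3,0]
After op 15 (push 2): stack=[5,2] mem=[9,0,3,0]
After op 16 (dup): stack=[5,2,2] mem=[9,0,3,0]
After op 17 (swap): stack=[5,2,2] mem=[9,0,3,0]
After op 18 (dup): stack=[5,2,2,2] mem=[9,0,3,0]
After op 19 (/): stack=[5,2,1] mem=[9,0,3,0]
After op 20 (push 15): stack=[5,2,1,15] mem=[9,0,3,0]
After op 21 (STO M2): stack=[5,2,1] mem=[9,0,15,0]
After op 22 (RCL M0): stack=[5,2,1,9] mem=[9,0,15,0]

Answer: 9 0 15 0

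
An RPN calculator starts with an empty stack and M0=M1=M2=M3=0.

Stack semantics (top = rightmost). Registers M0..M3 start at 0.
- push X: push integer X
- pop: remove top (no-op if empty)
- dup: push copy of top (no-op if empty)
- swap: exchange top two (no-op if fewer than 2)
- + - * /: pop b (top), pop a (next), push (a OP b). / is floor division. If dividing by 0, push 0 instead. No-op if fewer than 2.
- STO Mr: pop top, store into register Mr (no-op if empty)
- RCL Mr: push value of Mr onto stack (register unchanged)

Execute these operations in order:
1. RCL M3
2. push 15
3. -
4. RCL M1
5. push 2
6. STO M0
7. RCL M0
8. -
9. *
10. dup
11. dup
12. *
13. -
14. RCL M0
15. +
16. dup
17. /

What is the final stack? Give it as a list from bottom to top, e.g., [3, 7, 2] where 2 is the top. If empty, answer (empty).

Answer: [1]

Derivation:
After op 1 (RCL M3): stack=[0] mem=[0,0,0,0]
After op 2 (push 15): stack=[0,15] mem=[0,0,0,0]
After op 3 (-): stack=[-15] mem=[0,0,0,0]
After op 4 (RCL M1): stack=[-15,0] mem=[0,0,0,0]
After op 5 (push 2): stack=[-15,0,2] mem=[0,0,0,0]
After op 6 (STO M0): stack=[-15,0] mem=[2,0,0,0]
After op 7 (RCL M0): stack=[-15,0,2] mem=[2,0,0,0]
After op 8 (-): stack=[-15,-2] mem=[2,0,0,0]
After op 9 (*): stack=[30] mem=[2,0,0,0]
After op 10 (dup): stack=[30,30] mem=[2,0,0,0]
After op 11 (dup): stack=[30,30,30] mem=[2,0,0,0]
After op 12 (*): stack=[30,900] mem=[2,0,0,0]
After op 13 (-): stack=[-870] mem=[2,0,0,0]
After op 14 (RCL M0): stack=[-870,2] mem=[2,0,0,0]
After op 15 (+): stack=[-868] mem=[2,0,0,0]
After op 16 (dup): stack=[-868,-868] mem=[2,0,0,0]
After op 17 (/): stack=[1] mem=[2,0,0,0]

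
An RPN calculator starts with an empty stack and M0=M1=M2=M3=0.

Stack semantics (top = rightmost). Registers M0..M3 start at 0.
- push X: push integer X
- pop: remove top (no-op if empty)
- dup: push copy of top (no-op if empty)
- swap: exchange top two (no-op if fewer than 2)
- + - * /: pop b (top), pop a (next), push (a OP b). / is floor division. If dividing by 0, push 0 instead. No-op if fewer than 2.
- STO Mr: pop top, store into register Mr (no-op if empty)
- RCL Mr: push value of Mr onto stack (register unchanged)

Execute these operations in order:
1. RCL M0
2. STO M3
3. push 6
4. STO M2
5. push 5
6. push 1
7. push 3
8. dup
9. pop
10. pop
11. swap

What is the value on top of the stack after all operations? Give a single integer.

After op 1 (RCL M0): stack=[0] mem=[0,0,0,0]
After op 2 (STO M3): stack=[empty] mem=[0,0,0,0]
After op 3 (push 6): stack=[6] mem=[0,0,0,0]
After op 4 (STO M2): stack=[empty] mem=[0,0,6,0]
After op 5 (push 5): stack=[5] mem=[0,0,6,0]
After op 6 (push 1): stack=[5,1] mem=[0,0,6,0]
After op 7 (push 3): stack=[5,1,3] mem=[0,0,6,0]
After op 8 (dup): stack=[5,1,3,3] mem=[0,0,6,0]
After op 9 (pop): stack=[5,1,3] mem=[0,0,6,0]
After op 10 (pop): stack=[5,1] mem=[0,0,6,0]
After op 11 (swap): stack=[1,5] mem=[0,0,6,0]

Answer: 5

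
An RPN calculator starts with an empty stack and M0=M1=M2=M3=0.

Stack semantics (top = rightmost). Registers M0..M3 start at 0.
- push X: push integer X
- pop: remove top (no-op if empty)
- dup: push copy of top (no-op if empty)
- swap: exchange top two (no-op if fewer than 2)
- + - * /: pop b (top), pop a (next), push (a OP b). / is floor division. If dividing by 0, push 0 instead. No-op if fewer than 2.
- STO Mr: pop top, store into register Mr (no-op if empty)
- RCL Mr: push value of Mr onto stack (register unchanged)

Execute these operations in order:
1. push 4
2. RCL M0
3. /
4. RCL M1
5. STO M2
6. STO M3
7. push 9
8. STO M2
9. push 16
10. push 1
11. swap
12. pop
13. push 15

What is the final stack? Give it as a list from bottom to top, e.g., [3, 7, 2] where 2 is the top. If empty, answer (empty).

After op 1 (push 4): stack=[4] mem=[0,0,0,0]
After op 2 (RCL M0): stack=[4,0] mem=[0,0,0,0]
After op 3 (/): stack=[0] mem=[0,0,0,0]
After op 4 (RCL M1): stack=[0,0] mem=[0,0,0,0]
After op 5 (STO M2): stack=[0] mem=[0,0,0,0]
After op 6 (STO M3): stack=[empty] mem=[0,0,0,0]
After op 7 (push 9): stack=[9] mem=[0,0,0,0]
After op 8 (STO M2): stack=[empty] mem=[0,0,9,0]
After op 9 (push 16): stack=[16] mem=[0,0,9,0]
After op 10 (push 1): stack=[16,1] mem=[0,0,9,0]
After op 11 (swap): stack=[1,16] mem=[0,0,9,0]
After op 12 (pop): stack=[1] mem=[0,0,9,0]
After op 13 (push 15): stack=[1,15] mem=[0,0,9,0]

Answer: [1, 15]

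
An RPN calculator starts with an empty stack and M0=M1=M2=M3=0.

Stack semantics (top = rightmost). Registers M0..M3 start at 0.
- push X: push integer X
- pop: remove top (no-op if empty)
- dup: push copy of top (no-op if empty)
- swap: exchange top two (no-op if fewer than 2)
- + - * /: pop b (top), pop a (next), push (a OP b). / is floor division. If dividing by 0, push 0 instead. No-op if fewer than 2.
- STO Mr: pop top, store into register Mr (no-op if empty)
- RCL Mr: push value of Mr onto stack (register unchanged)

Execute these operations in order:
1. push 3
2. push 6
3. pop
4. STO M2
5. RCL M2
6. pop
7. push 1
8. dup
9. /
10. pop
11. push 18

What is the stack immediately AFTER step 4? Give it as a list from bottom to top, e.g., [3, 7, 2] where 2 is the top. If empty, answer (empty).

After op 1 (push 3): stack=[3] mem=[0,0,0,0]
After op 2 (push 6): stack=[3,6] mem=[0,0,0,0]
After op 3 (pop): stack=[3] mem=[0,0,0,0]
After op 4 (STO M2): stack=[empty] mem=[0,0,3,0]

(empty)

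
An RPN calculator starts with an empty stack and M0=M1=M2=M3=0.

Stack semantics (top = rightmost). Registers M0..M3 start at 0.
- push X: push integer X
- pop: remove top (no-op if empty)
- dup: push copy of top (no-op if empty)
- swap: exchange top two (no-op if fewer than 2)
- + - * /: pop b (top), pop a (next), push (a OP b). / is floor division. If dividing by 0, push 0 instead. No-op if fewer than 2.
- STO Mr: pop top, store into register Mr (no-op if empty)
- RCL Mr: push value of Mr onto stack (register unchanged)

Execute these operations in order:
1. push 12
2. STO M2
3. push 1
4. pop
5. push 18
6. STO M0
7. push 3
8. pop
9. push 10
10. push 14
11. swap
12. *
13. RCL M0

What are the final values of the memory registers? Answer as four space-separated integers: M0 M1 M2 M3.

After op 1 (push 12): stack=[12] mem=[0,0,0,0]
After op 2 (STO M2): stack=[empty] mem=[0,0,12,0]
After op 3 (push 1): stack=[1] mem=[0,0,12,0]
After op 4 (pop): stack=[empty] mem=[0,0,12,0]
After op 5 (push 18): stack=[18] mem=[0,0,12,0]
After op 6 (STO M0): stack=[empty] mem=[18,0,12,0]
After op 7 (push 3): stack=[3] mem=[18,0,12,0]
After op 8 (pop): stack=[empty] mem=[18,0,12,0]
After op 9 (push 10): stack=[10] mem=[18,0,12,0]
After op 10 (push 14): stack=[10,14] mem=[18,0,12,0]
After op 11 (swap): stack=[14,10] mem=[18,0,12,0]
After op 12 (*): stack=[140] mem=[18,0,12,0]
After op 13 (RCL M0): stack=[140,18] mem=[18,0,12,0]

Answer: 18 0 12 0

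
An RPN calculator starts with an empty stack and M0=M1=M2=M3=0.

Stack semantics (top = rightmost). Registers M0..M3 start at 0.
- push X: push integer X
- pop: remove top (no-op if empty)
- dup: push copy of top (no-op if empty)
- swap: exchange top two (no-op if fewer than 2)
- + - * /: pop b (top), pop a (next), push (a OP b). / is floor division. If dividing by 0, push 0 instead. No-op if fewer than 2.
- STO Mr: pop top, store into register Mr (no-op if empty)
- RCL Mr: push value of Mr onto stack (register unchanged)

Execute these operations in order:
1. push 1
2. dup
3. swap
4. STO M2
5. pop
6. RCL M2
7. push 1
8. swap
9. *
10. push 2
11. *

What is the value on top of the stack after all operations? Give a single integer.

After op 1 (push 1): stack=[1] mem=[0,0,0,0]
After op 2 (dup): stack=[1,1] mem=[0,0,0,0]
After op 3 (swap): stack=[1,1] mem=[0,0,0,0]
After op 4 (STO M2): stack=[1] mem=[0,0,1,0]
After op 5 (pop): stack=[empty] mem=[0,0,1,0]
After op 6 (RCL M2): stack=[1] mem=[0,0,1,0]
After op 7 (push 1): stack=[1,1] mem=[0,0,1,0]
After op 8 (swap): stack=[1,1] mem=[0,0,1,0]
After op 9 (*): stack=[1] mem=[0,0,1,0]
After op 10 (push 2): stack=[1,2] mem=[0,0,1,0]
After op 11 (*): stack=[2] mem=[0,0,1,0]

Answer: 2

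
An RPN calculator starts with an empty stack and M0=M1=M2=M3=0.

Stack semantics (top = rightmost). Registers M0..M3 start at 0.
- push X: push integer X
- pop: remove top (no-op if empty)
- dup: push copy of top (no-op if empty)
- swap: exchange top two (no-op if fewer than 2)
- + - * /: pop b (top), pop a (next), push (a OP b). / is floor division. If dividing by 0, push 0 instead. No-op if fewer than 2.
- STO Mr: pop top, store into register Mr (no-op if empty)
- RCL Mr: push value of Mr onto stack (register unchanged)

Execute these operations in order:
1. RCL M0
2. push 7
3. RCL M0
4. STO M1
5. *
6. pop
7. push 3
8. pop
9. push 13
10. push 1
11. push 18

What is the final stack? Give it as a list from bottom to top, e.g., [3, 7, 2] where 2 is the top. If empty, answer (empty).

After op 1 (RCL M0): stack=[0] mem=[0,0,0,0]
After op 2 (push 7): stack=[0,7] mem=[0,0,0,0]
After op 3 (RCL M0): stack=[0,7,0] mem=[0,0,0,0]
After op 4 (STO M1): stack=[0,7] mem=[0,0,0,0]
After op 5 (*): stack=[0] mem=[0,0,0,0]
After op 6 (pop): stack=[empty] mem=[0,0,0,0]
After op 7 (push 3): stack=[3] mem=[0,0,0,0]
After op 8 (pop): stack=[empty] mem=[0,0,0,0]
After op 9 (push 13): stack=[13] mem=[0,0,0,0]
After op 10 (push 1): stack=[13,1] mem=[0,0,0,0]
After op 11 (push 18): stack=[13,1,18] mem=[0,0,0,0]

Answer: [13, 1, 18]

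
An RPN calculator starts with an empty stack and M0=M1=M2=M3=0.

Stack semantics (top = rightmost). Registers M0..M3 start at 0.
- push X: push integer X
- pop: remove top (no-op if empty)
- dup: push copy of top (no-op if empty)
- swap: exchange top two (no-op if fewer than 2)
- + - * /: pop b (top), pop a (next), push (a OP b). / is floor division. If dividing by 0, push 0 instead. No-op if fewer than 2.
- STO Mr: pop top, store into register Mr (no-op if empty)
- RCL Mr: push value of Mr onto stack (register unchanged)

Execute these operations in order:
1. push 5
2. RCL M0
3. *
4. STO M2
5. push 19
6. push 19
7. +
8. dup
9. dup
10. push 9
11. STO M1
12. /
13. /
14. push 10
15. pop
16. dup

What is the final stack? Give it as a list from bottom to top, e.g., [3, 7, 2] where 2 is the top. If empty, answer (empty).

After op 1 (push 5): stack=[5] mem=[0,0,0,0]
After op 2 (RCL M0): stack=[5,0] mem=[0,0,0,0]
After op 3 (*): stack=[0] mem=[0,0,0,0]
After op 4 (STO M2): stack=[empty] mem=[0,0,0,0]
After op 5 (push 19): stack=[19] mem=[0,0,0,0]
After op 6 (push 19): stack=[19,19] mem=[0,0,0,0]
After op 7 (+): stack=[38] mem=[0,0,0,0]
After op 8 (dup): stack=[38,38] mem=[0,0,0,0]
After op 9 (dup): stack=[38,38,38] mem=[0,0,0,0]
After op 10 (push 9): stack=[38,38,38,9] mem=[0,0,0,0]
After op 11 (STO M1): stack=[38,38,38] mem=[0,9,0,0]
After op 12 (/): stack=[38,1] mem=[0,9,0,0]
After op 13 (/): stack=[38] mem=[0,9,0,0]
After op 14 (push 10): stack=[38,10] mem=[0,9,0,0]
After op 15 (pop): stack=[38] mem=[0,9,0,0]
After op 16 (dup): stack=[38,38] mem=[0,9,0,0]

Answer: [38, 38]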